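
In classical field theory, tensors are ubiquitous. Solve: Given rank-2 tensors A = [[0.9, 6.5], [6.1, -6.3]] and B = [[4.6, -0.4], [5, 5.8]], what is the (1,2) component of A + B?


Tensor addition is component-wise: (A + B)_{ij} = A_{ij} + B_{ij}.
A_{12} = 6.5
B_{12} = -0.4
(A + B)_{12} = 6.5 + -0.4 = 6.1

6.1


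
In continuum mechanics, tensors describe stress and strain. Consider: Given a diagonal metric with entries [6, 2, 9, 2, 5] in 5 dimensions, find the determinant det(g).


For a diagonal metric, the determinant is the product of diagonal entries.
Diagonal entries: 6, 2, 9, 2, 5
det(g) = 6 * 2 * 9 * 2 * 5 = 1080

1080


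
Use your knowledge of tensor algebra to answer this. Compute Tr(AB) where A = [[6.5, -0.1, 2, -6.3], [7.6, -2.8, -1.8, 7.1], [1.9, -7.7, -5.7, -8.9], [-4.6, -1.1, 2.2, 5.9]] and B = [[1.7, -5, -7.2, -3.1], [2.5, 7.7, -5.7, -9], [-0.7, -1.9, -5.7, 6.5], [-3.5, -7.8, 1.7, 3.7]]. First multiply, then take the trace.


Tr(AB) = sum_i (AB)_{ii} where (AB)_{ii} = sum_k A_{ik} B_{ki}.
(AB)_{11} = 6.5*1.7 + -0.1*2.5 + 2*-0.7 + -6.3*-3.5 = 31.45
(AB)_{22} = 7.6*-5 + -2.8*7.7 + -1.8*-1.9 + 7.1*-7.8 = -111.52
(AB)_{33} = 1.9*-7.2 + -7.7*-5.7 + -5.7*-5.7 + -8.9*1.7 = 47.57
(AB)_{44} = -4.6*-3.1 + -1.1*-9 + 2.2*6.5 + 5.9*3.7 = 60.29
Tr(AB) = 31.45 + -111.52 + 47.57 + 60.29 = 27.79

27.79


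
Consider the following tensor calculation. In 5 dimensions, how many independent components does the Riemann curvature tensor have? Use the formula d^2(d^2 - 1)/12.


The Riemann tensor in d dimensions has d^2(d^2 - 1)/12 independent components.
d = 5, so d^2 = 25
d^2 - 1 = 24
d^2(d^2 - 1) = 25 * 24 = 600
Divide by 12: 600 / 12 = 50

50


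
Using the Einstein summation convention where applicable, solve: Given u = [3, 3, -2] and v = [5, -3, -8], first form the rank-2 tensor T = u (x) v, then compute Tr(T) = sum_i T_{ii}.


The outer product gives T_{ij} = u_i v_j.
The trace (contraction) is Tr(T) = sum_i T_{ii} = sum_i u_i v_i.
Diagonal entries:
T_{11} = u_1 * v_1 = 3 * 5 = 15
T_{22} = u_2 * v_2 = 3 * -3 = -9
T_{33} = u_3 * v_3 = -2 * -8 = 16
Tr(T) = 15 + -9 + 16 = 22

22


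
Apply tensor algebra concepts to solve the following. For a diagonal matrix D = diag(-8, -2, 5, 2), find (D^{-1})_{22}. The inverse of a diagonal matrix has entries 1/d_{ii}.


For a diagonal matrix, the inverse has entries (D^{-1})_{ii} = 1/d_{ii}.
The diagonal entries are: d_{11} = -8, d_{22} = -2, d_{33} = 5, d_{44} = 2
We need (D^{-1})_{22} = 1/d_{22} = 1/-2 = -1/2

-1/2


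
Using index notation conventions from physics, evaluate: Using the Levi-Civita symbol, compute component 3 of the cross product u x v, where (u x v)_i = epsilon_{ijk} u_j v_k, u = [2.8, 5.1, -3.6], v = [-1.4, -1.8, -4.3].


(u x v)_3 = sum_{j,k} epsilon_{3jk} u_j v_k. Only permutations of (1,2,3) contribute; the two non-zero terms are:
eps_{312} u_1 v_2 = 1 * 2.8 * -1.8 = -5.04
eps_{321} u_2 v_1 = -1 * 5.1 * -1.4 = 7.14
(u x v)_3 = 2.1

2.1


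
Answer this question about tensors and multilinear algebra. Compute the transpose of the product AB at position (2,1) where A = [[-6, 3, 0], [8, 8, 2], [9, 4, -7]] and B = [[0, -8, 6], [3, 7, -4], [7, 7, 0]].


(AB)^T_{ij} = (AB)_{ji} = sum_k A_{jk} B_{ki}.
For i=2, j=1 we need (AB)_{12}:
A_{11} * B_{12} = -6 * -8 = 48
A_{12} * B_{22} = 3 * 7 = 21
A_{13} * B_{32} = 0 * 7 = 0
Sum = 48 + 21 + 0 = 69

69


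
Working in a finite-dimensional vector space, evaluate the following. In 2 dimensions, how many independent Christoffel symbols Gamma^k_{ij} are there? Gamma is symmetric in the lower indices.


Christoffel symbols Gamma^k_{ij} are symmetric in i,j, so there are d * d(d+1)/2 independent symbols.
d = 2
d(d+1)/2 = 2 * 3 / 2 = 3
Total = 2 * 3 = 6

6


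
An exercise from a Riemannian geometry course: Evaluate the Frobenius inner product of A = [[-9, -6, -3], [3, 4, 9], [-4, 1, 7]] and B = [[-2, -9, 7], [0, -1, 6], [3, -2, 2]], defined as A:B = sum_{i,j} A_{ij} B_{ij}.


A:B = sum over all i,j of A_{ij} * B_{ij}.
Row 1: -9*-2=18, -6*-9=54, -3*7=-21 => row sum = 51
Row 2: 3*0=0, 4*-1=-4, 9*6=54 => row sum = 50
Row 3: -4*3=-12, 1*-2=-2, 7*2=14 => row sum = 0
Total = 51 + 50 + 0 = 101

101


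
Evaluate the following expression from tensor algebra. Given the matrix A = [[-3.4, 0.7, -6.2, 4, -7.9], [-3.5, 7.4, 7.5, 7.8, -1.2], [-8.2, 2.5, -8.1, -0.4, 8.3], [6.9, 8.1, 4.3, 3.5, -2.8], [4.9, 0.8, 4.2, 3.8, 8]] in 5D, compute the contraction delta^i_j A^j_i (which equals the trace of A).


The contraction (trace) of a rank-2 tensor is the sum of its diagonal elements.
Diagonal entries: A[1,1] = -3.4, A[2,2] = 7.4, A[3,3] = -8.1, A[4,4] = 3.5, A[5,5] = 8
Tr(A) = -3.4 + 7.4 + -8.1 + 3.5 + 8 = 7.4

7.4


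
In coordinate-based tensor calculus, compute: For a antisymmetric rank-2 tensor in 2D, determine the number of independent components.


A antisymmetric rank-2 tensor in d dimensions has d(d-1)/2 independent components.
d = 2
d(d-1)/2 = 2 * 1 / 2 = 2 / 2 = 1

1


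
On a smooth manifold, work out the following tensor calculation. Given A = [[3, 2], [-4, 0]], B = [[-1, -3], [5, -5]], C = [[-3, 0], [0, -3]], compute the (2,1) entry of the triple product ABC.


(ABC)_{21} = sum_m (AB)_{2m} C_{m1}. First compute row 2 of AB.
(AB)_{21} = -4*-1 + 0*5 = 4
(AB)_{22} = -4*-3 + 0*-5 = 12
Now contract with column 1 of C:
(AB)_{21} * C_{11} = 4 * -3 = -12
(AB)_{22} * C_{21} = 12 * 0 = 0
(ABC)_{21} = -12 + 0 = -12

-12


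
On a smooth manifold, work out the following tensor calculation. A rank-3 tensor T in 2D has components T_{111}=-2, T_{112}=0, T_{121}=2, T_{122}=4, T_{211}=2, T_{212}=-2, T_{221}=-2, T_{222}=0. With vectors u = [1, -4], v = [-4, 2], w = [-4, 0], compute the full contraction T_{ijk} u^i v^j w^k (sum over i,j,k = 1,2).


S = sum over i,j,k of T_{ijk} u_i v_j w_k. Expanding all 8 terms:
T_{111}*u_1*v_1*w_1 = -2*1*-4*-4 = -32  (running total: -32)
T_{112}*u_1*v_1*w_2 = 0*1*-4*0 = 0  (running total: -32)
T_{121}*u_1*v_2*w_1 = 2*1*2*-4 = -16  (running total: -48)
T_{122}*u_1*v_2*w_2 = 4*1*2*0 = 0  (running total: -48)
T_{211}*u_2*v_1*w_1 = 2*-4*-4*-4 = -128  (running total: -176)
T_{212}*u_2*v_1*w_2 = -2*-4*-4*0 = 0  (running total: -176)
T_{221}*u_2*v_2*w_1 = -2*-4*2*-4 = -64  (running total: -240)
T_{222}*u_2*v_2*w_2 = 0*-4*2*0 = 0  (running total: -240)
S = -240

-240


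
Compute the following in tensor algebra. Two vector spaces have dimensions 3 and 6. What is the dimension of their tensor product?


The dimension of a tensor product is the product of dimensions.
dim(V) = 3, dim(W) = 6
dim(V (x) W) = 3 * 6 = 18

18


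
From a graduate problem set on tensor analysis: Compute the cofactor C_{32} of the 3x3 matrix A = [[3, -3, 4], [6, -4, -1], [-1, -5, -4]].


To find cofactor C_{32}, delete row 3 and column 2.
The resulting 2x2 submatrix is: [[3, 4], [6, -1]]
Minor M_{32} = 3*-1 - 4*6
  = -3 - 24 = -27
Sign = (-1)^(3+2) = (-1)^5 = -1
Cofactor C_{32} = -1 * -27 = 27

27


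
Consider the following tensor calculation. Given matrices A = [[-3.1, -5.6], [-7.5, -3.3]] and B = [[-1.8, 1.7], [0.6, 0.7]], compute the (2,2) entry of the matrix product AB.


(AB)_{ij} = sum_k A_{ik} B_{kj}.
For i=2, j=2:
A_{21} * B_{12} = -7.5 * 1.7 = -12.75
A_{22} * B_{22} = -3.3 * 0.7 = -2.31
Sum = -12.75 + -2.31 = -15.06

-15.06


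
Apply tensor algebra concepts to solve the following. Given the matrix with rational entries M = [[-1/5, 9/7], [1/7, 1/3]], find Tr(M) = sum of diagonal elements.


The trace is the sum of diagonal entries.
Diagonal: M[1,1] = -1/5, M[2,2] = 1/3
Tr(M) = -1/5 + 1/3
Computing step by step:
After adding M[1,1]: -1/5
After adding M[2,2]: 2/15
Tr(M) = 2/15

2/15


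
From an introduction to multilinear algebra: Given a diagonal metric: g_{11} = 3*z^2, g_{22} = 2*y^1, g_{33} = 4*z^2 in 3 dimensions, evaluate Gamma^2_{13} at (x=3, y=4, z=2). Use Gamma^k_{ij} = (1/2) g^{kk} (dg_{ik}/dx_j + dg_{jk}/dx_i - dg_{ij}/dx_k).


For a diagonal metric, Gamma^k_{ij} = (1/2) g^{kk} (dg_{ik}/dx_j + dg_{jk}/dx_i - dg_{ij}/dx_k).
The metric is diagonal, so g_{ab} = 0 for a != b.
At the given point: g_{11} = 12, g_{22} = 8, g_{33} = 16
g^{22} = 1/8
dg_{12}/dx_3 = 0 (off-diagonal)
dg_{32}/dx_1 = 0 (off-diagonal)
dg_{13}/dx_2 = 0 (off-diagonal)
Numerator = 0 + 0 - 0 = 0
Gamma^2_{13} = 0 / (2 * 8) = 0

0


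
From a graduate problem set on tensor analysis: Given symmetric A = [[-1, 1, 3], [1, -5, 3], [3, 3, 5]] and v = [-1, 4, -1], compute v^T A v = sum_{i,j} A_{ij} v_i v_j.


First compute Av:
(Av)_1 = -1*-1 + 1*4 + 3*-1 = 2
(Av)_2 = 1*-1 + -5*4 + 3*-1 = -24
(Av)_3 = 3*-1 + 3*4 + 5*-1 = 4
Av = [2, -24, 4]
Then v^T (Av) = -1*2 + 4*-24 + -1*4
= -2 + -96 + -4 = -102

-102


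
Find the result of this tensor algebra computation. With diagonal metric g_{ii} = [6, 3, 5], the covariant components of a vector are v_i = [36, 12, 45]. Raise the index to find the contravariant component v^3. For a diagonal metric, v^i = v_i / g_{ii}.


To raise an index with a diagonal metric: v^i = v_i / g_{ii}.
For index 3: v_3 = 45, g_{33} = 5
v^3 = 45 / 5 = 9

9


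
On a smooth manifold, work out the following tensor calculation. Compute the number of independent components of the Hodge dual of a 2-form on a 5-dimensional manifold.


The Hodge dual of a p-form on an n-dimensional manifold is an (n-p)-form.
n = 5, p = 2, so dual degree = 5 - 2 = 3
The number of components is C(n, n-p) = C(5, 3) = 10

10


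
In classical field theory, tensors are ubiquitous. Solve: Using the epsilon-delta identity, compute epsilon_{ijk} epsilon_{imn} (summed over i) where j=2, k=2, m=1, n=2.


Using the identity: epsilon_{ijk} epsilon_{imn} = delta_{jm} delta_{kn} - delta_{jn} delta_{km}.
delta_{21} = 0
delta_{22} = 1
delta_{22} = 1
delta_{21} = 0
Result = 0 * 1 - 1 * 0 = 0 - 0 = 0

0


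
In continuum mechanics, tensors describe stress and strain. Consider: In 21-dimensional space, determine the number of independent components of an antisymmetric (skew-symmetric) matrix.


An antisymmetric rank-2 tensor satisfies A_{ij} = -A_{ji}, so diagonal entries are zero.
The independent components are the upper-triangular entries: C(n, 2) = n(n-1)/2.
n = 21
C(21, 2) = 21 * 20 / 2 = 420 / 2 = 210

210


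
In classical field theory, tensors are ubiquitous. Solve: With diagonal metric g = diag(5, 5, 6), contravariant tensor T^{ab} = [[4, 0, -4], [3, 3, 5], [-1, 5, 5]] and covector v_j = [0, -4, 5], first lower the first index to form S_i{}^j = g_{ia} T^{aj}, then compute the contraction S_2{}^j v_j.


Step 1: lower the first index. For a diagonal metric, g_{ia} T^{aj} = g_{ii} T^{ij} (no sum on i).
g_{22} = 5
S_2{}^1 = 5 * T^{21} = 5 * 3 = 15
S_2{}^2 = 5 * T^{22} = 5 * 3 = 15
S_2{}^3 = 5 * T^{23} = 5 * 5 = 25
Step 2: contract S_2{}^j with v_j.
S_2{}^1 * v_1 = 15 * 0 = 0
S_2{}^2 * v_2 = 15 * -4 = -60
S_2{}^3 * v_3 = 25 * 5 = 125
Result = 0 + -60 + 125 = 65

65


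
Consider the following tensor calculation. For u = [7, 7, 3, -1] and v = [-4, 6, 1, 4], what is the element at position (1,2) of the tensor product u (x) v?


The outer product entry T_{ij} = u_i * v_j.
We need i=1, j=2.
u_1 = 7, v_2 = 6
T_{1,2} = 7 * 6 = 42

42


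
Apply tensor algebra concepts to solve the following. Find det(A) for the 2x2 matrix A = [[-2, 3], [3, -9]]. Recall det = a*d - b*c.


For a 2x2 matrix [[a, b], [c, d]], det = a*d - b*c.
a = -2, b = 3, c = 3, d = -9
a*d = -2 * -9 = 18
b*c = 3 * 3 = 9
det = 18 - 9 = 9

9


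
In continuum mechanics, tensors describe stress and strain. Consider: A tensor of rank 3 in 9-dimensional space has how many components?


The number of components of a rank-r tensor in d dimensions is d^r.
Here d = 9 and r = 3.
9^3 = 729

729


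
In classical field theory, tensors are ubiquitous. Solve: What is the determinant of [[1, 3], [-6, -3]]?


For a 2x2 matrix [[a, b], [c, d]], det = a*d - b*c.
a = 1, b = 3, c = -6, d = -3
a*d = 1 * -3 = -3
b*c = 3 * -6 = -18
det = -3 - -18 = 15

15


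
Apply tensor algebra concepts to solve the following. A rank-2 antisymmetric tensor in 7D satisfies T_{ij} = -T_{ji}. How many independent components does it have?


An antisymmetric rank-2 tensor satisfies A_{ij} = -A_{ji}, so diagonal entries are zero.
The independent components are the upper-triangular entries: C(n, 2) = n(n-1)/2.
n = 7
C(7, 2) = 7 * 6 / 2 = 42 / 2 = 21

21


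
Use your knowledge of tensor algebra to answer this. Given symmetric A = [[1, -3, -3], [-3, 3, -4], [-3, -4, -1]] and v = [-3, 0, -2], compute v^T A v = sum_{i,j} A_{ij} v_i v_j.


First compute Av:
(Av)_1 = 1*-3 + -3*0 + -3*-2 = 3
(Av)_2 = -3*-3 + 3*0 + -4*-2 = 17
(Av)_3 = -3*-3 + -4*0 + -1*-2 = 11
Av = [3, 17, 11]
Then v^T (Av) = -3*3 + 0*17 + -2*11
= -9 + 0 + -22 = -31

-31


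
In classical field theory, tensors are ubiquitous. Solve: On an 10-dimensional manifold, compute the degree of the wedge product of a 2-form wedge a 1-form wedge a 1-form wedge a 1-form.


The degree of a wedge product is the sum of the degrees of the individual forms.
Degrees: 2, 1, 1, 1
Total degree = 2 + 1 + 1 + 1 = 5

5


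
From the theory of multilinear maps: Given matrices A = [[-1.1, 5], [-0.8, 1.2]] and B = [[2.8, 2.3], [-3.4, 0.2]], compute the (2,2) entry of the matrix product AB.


(AB)_{ij} = sum_k A_{ik} B_{kj}.
For i=2, j=2:
A_{21} * B_{12} = -0.8 * 2.3 = -1.84
A_{22} * B_{22} = 1.2 * 0.2 = 0.24
Sum = -1.84 + 0.24 = -1.6

-1.6


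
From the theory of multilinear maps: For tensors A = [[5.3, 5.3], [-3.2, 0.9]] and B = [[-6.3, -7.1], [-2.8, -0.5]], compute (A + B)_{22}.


Tensor addition is component-wise: (A + B)_{ij} = A_{ij} + B_{ij}.
A_{22} = 0.9
B_{22} = -0.5
(A + B)_{22} = 0.9 + -0.5 = 0.4

0.4


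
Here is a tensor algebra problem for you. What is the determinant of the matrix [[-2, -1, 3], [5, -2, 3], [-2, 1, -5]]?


Expanding along the first row, det(A) = a11*M_11 - a12*M_12 + a13*M_13, where M_1j is the (1,j) minor.
Minor M_11 = -2*-5 - 3*1 = 7
Minor M_12 = 5*-5 - 3*-2 = -19
Minor M_13 = 5*1 - -2*-2 = 1
det = -2*(7) - -1*(-19) + 3*(1)
    = -14 - 19 + 3
    = -30

-30


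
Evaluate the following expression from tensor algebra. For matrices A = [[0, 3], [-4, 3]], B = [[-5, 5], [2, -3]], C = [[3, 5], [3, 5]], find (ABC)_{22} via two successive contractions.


(ABC)_{22} = sum_m (AB)_{2m} C_{m2}. First compute row 2 of AB.
(AB)_{21} = -4*-5 + 3*2 = 26
(AB)_{22} = -4*5 + 3*-3 = -29
Now contract with column 2 of C:
(AB)_{21} * C_{12} = 26 * 5 = 130
(AB)_{22} * C_{22} = -29 * 5 = -145
(ABC)_{22} = 130 + -145 = -15

-15


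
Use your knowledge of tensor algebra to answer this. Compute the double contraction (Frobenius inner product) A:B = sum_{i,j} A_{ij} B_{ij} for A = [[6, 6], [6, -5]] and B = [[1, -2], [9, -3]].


A:B = sum over all i,j of A_{ij} * B_{ij}.
Row 1: 6*1=6, 6*-2=-12 => row sum = -6
Row 2: 6*9=54, -5*-3=15 => row sum = 69
Total = -6 + 69 = 63

63


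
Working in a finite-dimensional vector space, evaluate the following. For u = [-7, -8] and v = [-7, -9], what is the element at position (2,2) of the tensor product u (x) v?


The outer product entry T_{ij} = u_i * v_j.
We need i=2, j=2.
u_2 = -8, v_2 = -9
T_{2,2} = -8 * -9 = 72

72


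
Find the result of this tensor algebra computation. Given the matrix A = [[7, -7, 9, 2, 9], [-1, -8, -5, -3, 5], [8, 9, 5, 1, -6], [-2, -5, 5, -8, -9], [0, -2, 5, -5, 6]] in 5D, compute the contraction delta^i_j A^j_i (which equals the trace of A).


The contraction (trace) of a rank-2 tensor is the sum of its diagonal elements.
Diagonal entries: A[1,1] = 7, A[2,2] = -8, A[3,3] = 5, A[4,4] = -8, A[5,5] = 6
Tr(A) = 7 + -8 + 5 + -8 + 6 = 2

2


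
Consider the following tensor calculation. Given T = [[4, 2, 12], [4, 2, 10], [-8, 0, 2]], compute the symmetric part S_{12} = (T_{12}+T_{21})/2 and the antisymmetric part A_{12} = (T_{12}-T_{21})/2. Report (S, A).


T_{12} = 2
T_{21} = 4
S_{12} = (2 + 4)/2 = 6/2 = 3
A_{12} = (2 - 4)/2 = -2/2 = -1
Check: S + A = 3 + -1 = 2 = T_{12}.

(3, -1)


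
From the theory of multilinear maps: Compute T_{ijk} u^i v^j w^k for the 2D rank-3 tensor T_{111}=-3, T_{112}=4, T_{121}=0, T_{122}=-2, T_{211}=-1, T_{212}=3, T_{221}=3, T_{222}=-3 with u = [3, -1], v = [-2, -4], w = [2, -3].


S = sum over i,j,k of T_{ijk} u_i v_j w_k. Expanding all 8 terms:
T_{111}*u_1*v_1*w_1 = -3*3*-2*2 = 36  (running total: 36)
T_{112}*u_1*v_1*w_2 = 4*3*-2*-3 = 72  (running total: 108)
T_{121}*u_1*v_2*w_1 = 0*3*-4*2 = 0  (running total: 108)
T_{122}*u_1*v_2*w_2 = -2*3*-4*-3 = -72  (running total: 36)
T_{211}*u_2*v_1*w_1 = -1*-1*-2*2 = -4  (running total: 32)
T_{212}*u_2*v_1*w_2 = 3*-1*-2*-3 = -18  (running total: 14)
T_{221}*u_2*v_2*w_1 = 3*-1*-4*2 = 24  (running total: 38)
T_{222}*u_2*v_2*w_2 = -3*-1*-4*-3 = 36  (running total: 74)
S = 74

74


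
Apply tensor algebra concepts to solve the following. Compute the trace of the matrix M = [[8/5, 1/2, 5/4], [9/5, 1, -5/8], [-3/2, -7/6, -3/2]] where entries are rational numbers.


The trace is the sum of diagonal entries.
Diagonal: M[1,1] = 8/5, M[2,2] = 1, M[3,3] = -3/2
Tr(M) = 8/5 + 1 + -3/2
Computing step by step:
After adding M[1,1]: 8/5
After adding M[2,2]: 13/5
After adding M[3,3]: 11/10
Tr(M) = 11/10

11/10


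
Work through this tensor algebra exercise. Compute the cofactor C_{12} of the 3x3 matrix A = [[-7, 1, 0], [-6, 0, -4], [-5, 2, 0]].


To find cofactor C_{12}, delete row 1 and column 2.
The resulting 2x2 submatrix is: [[-6, -4], [-5, 0]]
Minor M_{12} = -6*0 - -4*-5
  = 0 - 20 = -20
Sign = (-1)^(1+2) = (-1)^3 = -1
Cofactor C_{12} = -1 * -20 = 20

20


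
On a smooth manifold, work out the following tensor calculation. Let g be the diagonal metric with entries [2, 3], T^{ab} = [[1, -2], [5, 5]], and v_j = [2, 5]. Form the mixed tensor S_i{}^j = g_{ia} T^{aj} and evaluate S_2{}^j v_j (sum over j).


Step 1: lower the first index. For a diagonal metric, g_{ia} T^{aj} = g_{ii} T^{ij} (no sum on i).
g_{22} = 3
S_2{}^1 = 3 * T^{21} = 3 * 5 = 15
S_2{}^2 = 3 * T^{22} = 3 * 5 = 15
Step 2: contract S_2{}^j with v_j.
S_2{}^1 * v_1 = 15 * 2 = 30
S_2{}^2 * v_2 = 15 * 5 = 75
Result = 30 + 75 = 105

105


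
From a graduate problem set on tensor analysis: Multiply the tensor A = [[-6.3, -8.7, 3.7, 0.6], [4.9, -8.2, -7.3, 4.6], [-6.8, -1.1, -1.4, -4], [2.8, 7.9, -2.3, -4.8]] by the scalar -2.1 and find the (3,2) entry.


Scalar multiplication: (cA)_{ij} = c * A_{ij}.
c = -2.1
A_{32} = -1.1
(cA)_{32} = -2.1 * -1.1 = 2.31

2.31


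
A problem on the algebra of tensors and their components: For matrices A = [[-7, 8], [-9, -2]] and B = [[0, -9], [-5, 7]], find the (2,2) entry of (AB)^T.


(AB)^T_{ij} = (AB)_{ji} = sum_k A_{jk} B_{ki}.
For i=2, j=2 we need (AB)_{22}:
A_{21} * B_{12} = -9 * -9 = 81
A_{22} * B_{22} = -2 * 7 = -14
Sum = 81 + -14 = 67

67


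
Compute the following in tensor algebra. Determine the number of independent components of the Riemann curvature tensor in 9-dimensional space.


The Riemann tensor in d dimensions has d^2(d^2 - 1)/12 independent components.
d = 9, so d^2 = 81
d^2 - 1 = 80
d^2(d^2 - 1) = 81 * 80 = 6480
Divide by 12: 6480 / 12 = 540

540


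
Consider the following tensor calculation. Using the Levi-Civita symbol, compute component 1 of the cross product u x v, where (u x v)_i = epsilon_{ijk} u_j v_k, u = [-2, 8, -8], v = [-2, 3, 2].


(u x v)_1 = sum_{j,k} epsilon_{1jk} u_j v_k. Only permutations of (1,2,3) contribute; the two non-zero terms are:
eps_{123} u_2 v_3 = 1 * 8 * 2 = 16
eps_{132} u_3 v_2 = -1 * -8 * 3 = 24
(u x v)_1 = 40

40


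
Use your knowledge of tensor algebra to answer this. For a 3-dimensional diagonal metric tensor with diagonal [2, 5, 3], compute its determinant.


For a diagonal metric, the determinant is the product of diagonal entries.
Diagonal entries: 2, 5, 3
det(g) = 2 * 5 * 3 = 30

30


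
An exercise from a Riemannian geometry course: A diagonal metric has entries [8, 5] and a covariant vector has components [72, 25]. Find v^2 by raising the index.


To raise an index with a diagonal metric: v^i = v_i / g_{ii}.
For index 2: v_2 = 25, g_{22} = 5
v^2 = 25 / 5 = 5

5


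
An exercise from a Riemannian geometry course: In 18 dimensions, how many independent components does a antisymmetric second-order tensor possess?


A antisymmetric rank-2 tensor in d dimensions has d(d-1)/2 independent components.
d = 18
d(d-1)/2 = 18 * 17 / 2 = 306 / 2 = 153

153


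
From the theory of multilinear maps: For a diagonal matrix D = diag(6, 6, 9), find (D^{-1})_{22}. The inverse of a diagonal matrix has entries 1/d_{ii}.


For a diagonal matrix, the inverse has entries (D^{-1})_{ii} = 1/d_{ii}.
The diagonal entries are: d_{11} = 6, d_{22} = 6, d_{33} = 9
We need (D^{-1})_{22} = 1/d_{22} = 1/6 = 1/6

1/6


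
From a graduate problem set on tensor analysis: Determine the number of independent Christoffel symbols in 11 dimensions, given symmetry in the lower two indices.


Christoffel symbols Gamma^k_{ij} are symmetric in i,j, so there are d * d(d+1)/2 independent symbols.
d = 11
d(d+1)/2 = 11 * 12 / 2 = 66
Total = 11 * 66 = 726

726


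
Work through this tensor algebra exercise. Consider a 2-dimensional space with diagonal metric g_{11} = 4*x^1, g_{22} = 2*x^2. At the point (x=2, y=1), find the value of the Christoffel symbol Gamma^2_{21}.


For a diagonal metric, Gamma^k_{ij} = (1/2) g^{kk} (dg_{ik}/dx_j + dg_{jk}/dx_i - dg_{ij}/dx_k).
The metric is diagonal, so g_{ab} = 0 for a != b.
At the given point: g_{11} = 8, g_{22} = 8
g^{22} = 1/8
dg_{22}/dx_1 = dg_{22}/dx_1 = 8
dg_{12}/dx_2 = 0 (off-diagonal)
dg_{21}/dx_2 = 0 (off-diagonal)
Numerator = 8 + 0 - 0 = 8
Gamma^2_{21} = 8 / (2 * 8) = 1/2

1/2


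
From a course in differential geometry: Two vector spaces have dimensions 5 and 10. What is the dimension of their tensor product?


The dimension of a tensor product is the product of dimensions.
dim(V) = 5, dim(W) = 10
dim(V (x) W) = 5 * 10 = 50

50


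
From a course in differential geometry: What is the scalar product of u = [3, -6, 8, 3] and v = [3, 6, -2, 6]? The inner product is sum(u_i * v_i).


The inner product u . v = sum of u_i * v_i.
Term-by-term: 3 * 3, -6 * 6, 8 * -2, 3 * 6
Products: 9, -36, -16, 18
Sum = 9 + -36 + -16 + 18 = -25

-25


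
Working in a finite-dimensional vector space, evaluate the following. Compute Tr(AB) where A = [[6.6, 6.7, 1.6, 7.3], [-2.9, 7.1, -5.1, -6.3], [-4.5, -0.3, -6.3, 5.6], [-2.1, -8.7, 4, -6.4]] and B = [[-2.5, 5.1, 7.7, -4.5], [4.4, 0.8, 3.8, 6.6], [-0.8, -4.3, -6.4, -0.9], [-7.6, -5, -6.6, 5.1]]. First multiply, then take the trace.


Tr(AB) = sum_i (AB)_{ii} where (AB)_{ii} = sum_k A_{ik} B_{ki}.
(AB)_{11} = 6.6*-2.5 + 6.7*4.4 + 1.6*-0.8 + 7.3*-7.6 = -43.78
(AB)_{22} = -2.9*5.1 + 7.1*0.8 + -5.1*-4.3 + -6.3*-5 = 44.32
(AB)_{33} = -4.5*7.7 + -0.3*3.8 + -6.3*-6.4 + 5.6*-6.6 = -32.43
(AB)_{44} = -2.1*-4.5 + -8.7*6.6 + 4*-0.9 + -6.4*5.1 = -84.21
Tr(AB) = -43.78 + 44.32 + -32.43 + -84.21 = -116.1

-116.1


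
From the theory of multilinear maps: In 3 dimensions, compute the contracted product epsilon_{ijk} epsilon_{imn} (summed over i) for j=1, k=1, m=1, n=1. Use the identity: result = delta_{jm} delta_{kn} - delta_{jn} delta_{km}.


Using the identity: epsilon_{ijk} epsilon_{imn} = delta_{jm} delta_{kn} - delta_{jn} delta_{km}.
delta_{11} = 1
delta_{11} = 1
delta_{11} = 1
delta_{11} = 1
Result = 1 * 1 - 1 * 1 = 1 - 1 = 0

0


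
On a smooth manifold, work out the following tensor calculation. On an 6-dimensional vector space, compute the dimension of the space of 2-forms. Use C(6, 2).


The dimension of the space of p-forms on an n-dimensional space is C(n, p).
n = 6, p = 2
C(6, 2) = 6! / (2! * 4!) = 15

15


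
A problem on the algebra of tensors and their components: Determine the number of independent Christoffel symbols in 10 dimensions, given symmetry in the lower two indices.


Christoffel symbols Gamma^k_{ij} are symmetric in i,j, so there are d * d(d+1)/2 independent symbols.
d = 10
d(d+1)/2 = 10 * 11 / 2 = 55
Total = 10 * 55 = 550

550


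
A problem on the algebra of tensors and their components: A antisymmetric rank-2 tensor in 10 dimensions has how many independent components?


A antisymmetric rank-2 tensor in d dimensions has d(d-1)/2 independent components.
d = 10
d(d-1)/2 = 10 * 9 / 2 = 90 / 2 = 45

45


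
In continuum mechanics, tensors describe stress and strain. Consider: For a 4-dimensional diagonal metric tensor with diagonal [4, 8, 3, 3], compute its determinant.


For a diagonal metric, the determinant is the product of diagonal entries.
Diagonal entries: 4, 8, 3, 3
det(g) = 4 * 8 * 3 * 3 = 288

288


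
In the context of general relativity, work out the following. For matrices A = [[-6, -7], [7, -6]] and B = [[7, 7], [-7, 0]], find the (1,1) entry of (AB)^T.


(AB)^T_{ij} = (AB)_{ji} = sum_k A_{jk} B_{ki}.
For i=1, j=1 we need (AB)_{11}:
A_{11} * B_{11} = -6 * 7 = -42
A_{12} * B_{21} = -7 * -7 = 49
Sum = -42 + 49 = 7

7


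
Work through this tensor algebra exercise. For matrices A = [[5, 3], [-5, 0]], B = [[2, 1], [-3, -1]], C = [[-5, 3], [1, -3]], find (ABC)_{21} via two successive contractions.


(ABC)_{21} = sum_m (AB)_{2m} C_{m1}. First compute row 2 of AB.
(AB)_{21} = -5*2 + 0*-3 = -10
(AB)_{22} = -5*1 + 0*-1 = -5
Now contract with column 1 of C:
(AB)_{21} * C_{11} = -10 * -5 = 50
(AB)_{22} * C_{21} = -5 * 1 = -5
(ABC)_{21} = 50 + -5 = 45

45


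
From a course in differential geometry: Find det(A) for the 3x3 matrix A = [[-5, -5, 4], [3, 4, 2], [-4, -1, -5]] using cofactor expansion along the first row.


Expanding along the first row, det(A) = a11*M_11 - a12*M_12 + a13*M_13, where M_1j is the (1,j) minor.
Minor M_11 = 4*-5 - 2*-1 = -18
Minor M_12 = 3*-5 - 2*-4 = -7
Minor M_13 = 3*-1 - 4*-4 = 13
det = -5*(-18) - -5*(-7) + 4*(13)
    = 90 - 35 + 52
    = 107

107


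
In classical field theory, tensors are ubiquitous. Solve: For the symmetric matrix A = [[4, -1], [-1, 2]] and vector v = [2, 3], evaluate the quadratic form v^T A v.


First compute Av:
(Av)_1 = 4*2 + -1*3 = 5
(Av)_2 = -1*2 + 2*3 = 4
Av = [5, 4]
Then v^T (Av) = 2*5 + 3*4
= 10 + 12 = 22

22


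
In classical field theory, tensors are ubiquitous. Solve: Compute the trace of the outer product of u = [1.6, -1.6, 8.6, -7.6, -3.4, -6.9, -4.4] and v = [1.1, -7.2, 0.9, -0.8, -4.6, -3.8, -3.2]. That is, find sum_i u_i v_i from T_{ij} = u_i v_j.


The outer product gives T_{ij} = u_i v_j.
The trace (contraction) is Tr(T) = sum_i T_{ii} = sum_i u_i v_i.
Diagonal entries:
T_{11} = u_1 * v_1 = 1.6 * 1.1 = 1.76
T_{22} = u_2 * v_2 = -1.6 * -7.2 = 11.52
T_{33} = u_3 * v_3 = 8.6 * 0.9 = 7.74
T_{44} = u_4 * v_4 = -7.6 * -0.8 = 6.08
T_{55} = u_5 * v_5 = -3.4 * -4.6 = 15.64
T_{66} = u_6 * v_6 = -6.9 * -3.8 = 26.22
T_{77} = u_7 * v_7 = -4.4 * -3.2 = 14.08
Tr(T) = 1.76 + 11.52 + 7.74 + 6.08 + 15.64 + 26.22 + 14.08 = 83.04

83.04


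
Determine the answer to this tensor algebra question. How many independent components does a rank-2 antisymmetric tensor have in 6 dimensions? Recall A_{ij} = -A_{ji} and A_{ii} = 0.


An antisymmetric rank-2 tensor satisfies A_{ij} = -A_{ji}, so diagonal entries are zero.
The independent components are the upper-triangular entries: C(n, 2) = n(n-1)/2.
n = 6
C(6, 2) = 6 * 5 / 2 = 30 / 2 = 15

15


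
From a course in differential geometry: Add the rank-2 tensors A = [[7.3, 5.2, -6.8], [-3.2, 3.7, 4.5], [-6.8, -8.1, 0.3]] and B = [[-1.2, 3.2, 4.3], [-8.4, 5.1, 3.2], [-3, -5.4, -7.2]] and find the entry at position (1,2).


Tensor addition is component-wise: (A + B)_{ij} = A_{ij} + B_{ij}.
A_{12} = 5.2
B_{12} = 3.2
(A + B)_{12} = 5.2 + 3.2 = 8.4

8.4


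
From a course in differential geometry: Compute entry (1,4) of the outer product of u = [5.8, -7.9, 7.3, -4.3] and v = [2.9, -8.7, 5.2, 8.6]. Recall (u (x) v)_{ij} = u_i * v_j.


The outer product entry T_{ij} = u_i * v_j.
We need i=1, j=4.
u_1 = 5.8, v_4 = 8.6
T_{1,4} = 5.8 * 8.6 = 49.88

49.88


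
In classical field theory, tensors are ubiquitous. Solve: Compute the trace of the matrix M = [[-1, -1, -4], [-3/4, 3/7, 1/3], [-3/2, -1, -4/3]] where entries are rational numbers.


The trace is the sum of diagonal entries.
Diagonal: M[1,1] = -1, M[2,2] = 3/7, M[3,3] = -4/3
Tr(M) = -1 + 3/7 + -4/3
Computing step by step:
After adding M[1,1]: -1
After adding M[2,2]: -4/7
After adding M[3,3]: -40/21
Tr(M) = -40/21

-40/21


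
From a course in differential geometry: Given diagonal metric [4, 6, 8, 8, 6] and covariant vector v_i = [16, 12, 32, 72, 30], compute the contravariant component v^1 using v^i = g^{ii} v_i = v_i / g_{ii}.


To raise an index with a diagonal metric: v^i = v_i / g_{ii}.
For index 1: v_1 = 16, g_{11} = 4
v^1 = 16 / 4 = 4

4


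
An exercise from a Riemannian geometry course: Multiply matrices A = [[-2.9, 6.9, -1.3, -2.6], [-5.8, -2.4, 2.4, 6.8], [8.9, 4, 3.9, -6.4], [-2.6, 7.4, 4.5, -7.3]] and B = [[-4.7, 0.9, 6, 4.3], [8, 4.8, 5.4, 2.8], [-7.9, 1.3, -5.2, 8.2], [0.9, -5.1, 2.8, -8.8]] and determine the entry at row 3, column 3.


(AB)_{ij} = sum_k A_{ik} B_{kj}.
For i=3, j=3:
A_{31} * B_{13} = 8.9 * 6 = 53.4
A_{32} * B_{23} = 4 * 5.4 = 21.6
A_{33} * B_{33} = 3.9 * -5.2 = -20.28
A_{34} * B_{43} = -6.4 * 2.8 = -17.92
Sum = 53.4 + 21.6 + -20.28 + -17.92 = 36.8

36.8


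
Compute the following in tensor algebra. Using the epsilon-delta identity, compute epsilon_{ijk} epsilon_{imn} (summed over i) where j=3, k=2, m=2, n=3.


Using the identity: epsilon_{ijk} epsilon_{imn} = delta_{jm} delta_{kn} - delta_{jn} delta_{km}.
delta_{32} = 0
delta_{23} = 0
delta_{33} = 1
delta_{22} = 1
Result = 0 * 0 - 1 * 1 = 0 - 1 = -1

-1


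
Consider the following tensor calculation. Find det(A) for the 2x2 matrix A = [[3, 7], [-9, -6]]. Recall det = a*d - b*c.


For a 2x2 matrix [[a, b], [c, d]], det = a*d - b*c.
a = 3, b = 7, c = -9, d = -6
a*d = 3 * -6 = -18
b*c = 7 * -9 = -63
det = -18 - -63 = 45

45


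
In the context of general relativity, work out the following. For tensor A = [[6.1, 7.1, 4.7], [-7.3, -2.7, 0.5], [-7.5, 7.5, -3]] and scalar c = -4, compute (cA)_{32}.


Scalar multiplication: (cA)_{ij} = c * A_{ij}.
c = -4
A_{32} = 7.5
(cA)_{32} = -4 * 7.5 = -30

-30


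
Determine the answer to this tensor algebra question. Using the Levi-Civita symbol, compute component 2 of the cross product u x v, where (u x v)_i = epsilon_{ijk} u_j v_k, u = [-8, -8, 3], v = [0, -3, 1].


(u x v)_2 = sum_{j,k} epsilon_{2jk} u_j v_k. Only permutations of (1,2,3) contribute; the two non-zero terms are:
eps_{213} u_1 v_3 = -1 * -8 * 1 = 8
eps_{231} u_3 v_1 = 1 * 3 * 0 = 0
(u x v)_2 = 8

8


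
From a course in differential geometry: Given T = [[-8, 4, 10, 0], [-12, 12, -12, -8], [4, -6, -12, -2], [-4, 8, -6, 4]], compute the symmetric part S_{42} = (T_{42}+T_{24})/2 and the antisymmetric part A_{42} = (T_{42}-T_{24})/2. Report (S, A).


T_{42} = 8
T_{24} = -8
S_{42} = (8 + -8)/2 = 0/2 = 0
A_{42} = (8 - -8)/2 = 16/2 = 8
Check: S + A = 0 + 8 = 8 = T_{42}.

(0, 8)


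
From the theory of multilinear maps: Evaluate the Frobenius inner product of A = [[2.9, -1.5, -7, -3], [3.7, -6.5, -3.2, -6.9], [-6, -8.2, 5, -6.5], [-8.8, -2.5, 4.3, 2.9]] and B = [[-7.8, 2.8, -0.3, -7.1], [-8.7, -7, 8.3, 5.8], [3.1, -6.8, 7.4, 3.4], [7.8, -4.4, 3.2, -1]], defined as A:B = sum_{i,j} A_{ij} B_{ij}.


A:B = sum over all i,j of A_{ij} * B_{ij}.
Row 1: 2.9*-7.8=-22.62, -1.5*2.8=-4.2, -7*-0.3=2.1, -3*-7.1=21.3 => row sum = -3.42
Row 2: 3.7*-8.7=-32.19, -6.5*-7=45.5, -3.2*8.3=-26.56, -6.9*5.8=-40.02 => row sum = -53.27
Row 3: -6*3.1=-18.6, -8.2*-6.8=55.76, 5*7.4=37, -6.5*3.4=-22.1 => row sum = 52.06
Row 4: -8.8*7.8=-68.64, -2.5*-4.4=11, 4.3*3.2=13.76, 2.9*-1=-2.9 => row sum = -46.78
Total = -3.42 + -53.27 + 52.06 + -46.78 = -51.41

-51.41


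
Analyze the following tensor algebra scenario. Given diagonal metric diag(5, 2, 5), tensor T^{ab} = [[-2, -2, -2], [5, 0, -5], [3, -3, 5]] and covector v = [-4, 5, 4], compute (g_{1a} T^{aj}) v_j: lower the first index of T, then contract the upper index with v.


Step 1: lower the first index. For a diagonal metric, g_{ia} T^{aj} = g_{ii} T^{ij} (no sum on i).
g_{11} = 5
S_1{}^1 = 5 * T^{11} = 5 * -2 = -10
S_1{}^2 = 5 * T^{12} = 5 * -2 = -10
S_1{}^3 = 5 * T^{13} = 5 * -2 = -10
Step 2: contract S_1{}^j with v_j.
S_1{}^1 * v_1 = -10 * -4 = 40
S_1{}^2 * v_2 = -10 * 5 = -50
S_1{}^3 * v_3 = -10 * 4 = -40
Result = 40 + -50 + -40 = -50

-50


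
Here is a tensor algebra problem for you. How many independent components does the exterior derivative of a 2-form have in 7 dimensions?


The exterior derivative of a p-form is a (p+1)-form.
Its number of independent components is C(n, p+1).
n = 7, p+1 = 3
C(7, 3) = 35

35


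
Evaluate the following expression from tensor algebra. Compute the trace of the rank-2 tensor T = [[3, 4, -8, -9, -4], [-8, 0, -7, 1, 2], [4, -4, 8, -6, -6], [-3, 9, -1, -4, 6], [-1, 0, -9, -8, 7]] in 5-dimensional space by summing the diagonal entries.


The contraction (trace) of a rank-2 tensor is the sum of its diagonal elements.
Diagonal entries: A[1,1] = 3, A[2,2] = 0, A[3,3] = 8, A[4,4] = -4, A[5,5] = 7
Tr(A) = 3 + 0 + 8 + -4 + 7 = 14

14


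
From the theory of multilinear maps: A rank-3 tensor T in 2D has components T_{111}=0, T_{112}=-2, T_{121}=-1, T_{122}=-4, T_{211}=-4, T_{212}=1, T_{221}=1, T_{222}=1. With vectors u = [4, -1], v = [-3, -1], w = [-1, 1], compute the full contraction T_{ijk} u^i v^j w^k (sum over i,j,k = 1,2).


S = sum over i,j,k of T_{ijk} u_i v_j w_k. Expanding all 8 terms:
T_{111}*u_1*v_1*w_1 = 0*4*-3*-1 = 0  (running total: 0)
T_{112}*u_1*v_1*w_2 = -2*4*-3*1 = 24  (running total: 24)
T_{121}*u_1*v_2*w_1 = -1*4*-1*-1 = -4  (running total: 20)
T_{122}*u_1*v_2*w_2 = -4*4*-1*1 = 16  (running total: 36)
T_{211}*u_2*v_1*w_1 = -4*-1*-3*-1 = 12  (running total: 48)
T_{212}*u_2*v_1*w_2 = 1*-1*-3*1 = 3  (running total: 51)
T_{221}*u_2*v_2*w_1 = 1*-1*-1*-1 = -1  (running total: 50)
T_{222}*u_2*v_2*w_2 = 1*-1*-1*1 = 1  (running total: 51)
S = 51

51


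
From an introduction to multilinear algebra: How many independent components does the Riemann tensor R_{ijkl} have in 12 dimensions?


The Riemann tensor in d dimensions has d^2(d^2 - 1)/12 independent components.
d = 12, so d^2 = 144
d^2 - 1 = 143
d^2(d^2 - 1) = 144 * 143 = 20592
Divide by 12: 20592 / 12 = 1716

1716


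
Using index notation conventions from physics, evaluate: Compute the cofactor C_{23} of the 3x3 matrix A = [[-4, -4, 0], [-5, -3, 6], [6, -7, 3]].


To find cofactor C_{23}, delete row 2 and column 3.
The resulting 2x2 submatrix is: [[-4, -4], [6, -7]]
Minor M_{23} = -4*-7 - -4*6
  = 28 - -24 = 52
Sign = (-1)^(2+3) = (-1)^5 = -1
Cofactor C_{23} = -1 * 52 = -52

-52


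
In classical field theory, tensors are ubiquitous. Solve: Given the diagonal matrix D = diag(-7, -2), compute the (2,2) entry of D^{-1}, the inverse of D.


For a diagonal matrix, the inverse has entries (D^{-1})_{ii} = 1/d_{ii}.
The diagonal entries are: d_{11} = -7, d_{22} = -2
We need (D^{-1})_{22} = 1/d_{22} = 1/-2 = -1/2

-1/2


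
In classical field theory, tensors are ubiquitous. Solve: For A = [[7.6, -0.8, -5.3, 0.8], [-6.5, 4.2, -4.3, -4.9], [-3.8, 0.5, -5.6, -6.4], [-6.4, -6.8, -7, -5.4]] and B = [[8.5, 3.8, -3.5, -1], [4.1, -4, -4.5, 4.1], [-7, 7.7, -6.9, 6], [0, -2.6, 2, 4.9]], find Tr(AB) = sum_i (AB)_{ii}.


Tr(AB) = sum_i (AB)_{ii} where (AB)_{ii} = sum_k A_{ik} B_{ki}.
(AB)_{11} = 7.6*8.5 + -0.8*4.1 + -5.3*-7 + 0.8*0 = 98.42
(AB)_{22} = -6.5*3.8 + 4.2*-4 + -4.3*7.7 + -4.9*-2.6 = -61.87
(AB)_{33} = -3.8*-3.5 + 0.5*-4.5 + -5.6*-6.9 + -6.4*2 = 36.89
(AB)_{44} = -6.4*-1 + -6.8*4.1 + -7*6 + -5.4*4.9 = -89.94
Tr(AB) = 98.42 + -61.87 + 36.89 + -89.94 = -16.5

-16.5


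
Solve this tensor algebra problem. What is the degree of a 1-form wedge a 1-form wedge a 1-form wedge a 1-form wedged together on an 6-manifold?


The degree of a wedge product is the sum of the degrees of the individual forms.
Degrees: 1, 1, 1, 1
Total degree = 1 + 1 + 1 + 1 = 4

4


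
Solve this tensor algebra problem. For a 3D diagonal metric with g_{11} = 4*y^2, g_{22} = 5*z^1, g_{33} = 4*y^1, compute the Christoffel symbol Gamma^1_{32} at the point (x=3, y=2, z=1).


For a diagonal metric, Gamma^k_{ij} = (1/2) g^{kk} (dg_{ik}/dx_j + dg_{jk}/dx_i - dg_{ij}/dx_k).
The metric is diagonal, so g_{ab} = 0 for a != b.
At the given point: g_{11} = 16, g_{22} = 5, g_{33} = 8
g^{11} = 1/16
dg_{31}/dx_2 = 0 (off-diagonal)
dg_{21}/dx_3 = 0 (off-diagonal)
dg_{32}/dx_1 = 0 (off-diagonal)
Numerator = 0 + 0 - 0 = 0
Gamma^1_{32} = 0 / (2 * 16) = 0

0


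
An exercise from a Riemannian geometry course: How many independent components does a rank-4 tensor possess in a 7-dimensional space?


The number of components of a rank-r tensor in d dimensions is d^r.
Here d = 7 and r = 4.
7^4 = 2401

2401


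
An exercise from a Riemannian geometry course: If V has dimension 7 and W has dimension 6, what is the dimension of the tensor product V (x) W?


The dimension of a tensor product is the product of dimensions.
dim(V) = 7, dim(W) = 6
dim(V (x) W) = 7 * 6 = 42

42


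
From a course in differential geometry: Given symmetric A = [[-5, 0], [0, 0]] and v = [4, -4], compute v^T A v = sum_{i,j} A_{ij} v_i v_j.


First compute Av:
(Av)_1 = -5*4 + 0*-4 = -20
(Av)_2 = 0*4 + 0*-4 = 0
Av = [-20, 0]
Then v^T (Av) = 4*-20 + -4*0
= -80 + 0 = -80

-80


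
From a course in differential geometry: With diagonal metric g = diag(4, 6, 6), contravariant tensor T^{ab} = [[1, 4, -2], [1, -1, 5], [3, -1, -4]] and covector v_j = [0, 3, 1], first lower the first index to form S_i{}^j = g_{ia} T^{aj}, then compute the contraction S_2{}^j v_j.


Step 1: lower the first index. For a diagonal metric, g_{ia} T^{aj} = g_{ii} T^{ij} (no sum on i).
g_{22} = 6
S_2{}^1 = 6 * T^{21} = 6 * 1 = 6
S_2{}^2 = 6 * T^{22} = 6 * -1 = -6
S_2{}^3 = 6 * T^{23} = 6 * 5 = 30
Step 2: contract S_2{}^j with v_j.
S_2{}^1 * v_1 = 6 * 0 = 0
S_2{}^2 * v_2 = -6 * 3 = -18
S_2{}^3 * v_3 = 30 * 1 = 30
Result = 0 + -18 + 30 = 12

12


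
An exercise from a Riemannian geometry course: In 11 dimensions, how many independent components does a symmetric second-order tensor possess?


A symmetric rank-2 tensor in d dimensions has d(d+1)/2 independent components.
d = 11
d(d+1)/2 = 11 * 12 / 2 = 132 / 2 = 66

66


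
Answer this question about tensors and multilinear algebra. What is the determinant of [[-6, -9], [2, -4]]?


For a 2x2 matrix [[a, b], [c, d]], det = a*d - b*c.
a = -6, b = -9, c = 2, d = -4
a*d = -6 * -4 = 24
b*c = -9 * 2 = -18
det = 24 - -18 = 42

42


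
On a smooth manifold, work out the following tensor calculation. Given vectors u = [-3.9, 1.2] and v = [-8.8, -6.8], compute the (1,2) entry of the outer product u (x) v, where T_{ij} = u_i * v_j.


The outer product entry T_{ij} = u_i * v_j.
We need i=1, j=2.
u_1 = -3.9, v_2 = -6.8
T_{1,2} = -3.9 * -6.8 = 26.52

26.52


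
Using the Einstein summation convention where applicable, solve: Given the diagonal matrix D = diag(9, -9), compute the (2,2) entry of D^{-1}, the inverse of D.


For a diagonal matrix, the inverse has entries (D^{-1})_{ii} = 1/d_{ii}.
The diagonal entries are: d_{11} = 9, d_{22} = -9
We need (D^{-1})_{22} = 1/d_{22} = 1/-9 = -1/9

-1/9


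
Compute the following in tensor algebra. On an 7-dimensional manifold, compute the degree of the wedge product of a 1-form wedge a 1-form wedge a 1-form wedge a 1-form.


The degree of a wedge product is the sum of the degrees of the individual forms.
Degrees: 1, 1, 1, 1
Total degree = 1 + 1 + 1 + 1 = 4

4


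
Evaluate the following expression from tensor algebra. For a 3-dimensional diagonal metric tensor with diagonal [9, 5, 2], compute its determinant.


For a diagonal metric, the determinant is the product of diagonal entries.
Diagonal entries: 9, 5, 2
det(g) = 9 * 5 * 2 = 90

90


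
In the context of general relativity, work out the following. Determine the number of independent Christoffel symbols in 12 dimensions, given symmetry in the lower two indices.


Christoffel symbols Gamma^k_{ij} are symmetric in i,j, so there are d * d(d+1)/2 independent symbols.
d = 12
d(d+1)/2 = 12 * 13 / 2 = 78
Total = 12 * 78 = 936

936
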